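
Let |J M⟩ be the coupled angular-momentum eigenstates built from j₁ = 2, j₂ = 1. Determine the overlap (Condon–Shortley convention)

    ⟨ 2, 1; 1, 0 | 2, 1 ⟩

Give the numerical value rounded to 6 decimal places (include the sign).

√[5·1!3!1!/6! · 3!1!1!1!3!1!] = √(3/2)
  +(−1)^0/∏(0,1,1,1,2,0)! = 1/2  (running 1/2)
  +(−1)^1/∏(1,0,0,0,3,1)! = -1/6  (running 1/3)
⟨..|..⟩ = √(3/2)·(1/3) = +0.408248

+√(1/6) ≈ +0.408248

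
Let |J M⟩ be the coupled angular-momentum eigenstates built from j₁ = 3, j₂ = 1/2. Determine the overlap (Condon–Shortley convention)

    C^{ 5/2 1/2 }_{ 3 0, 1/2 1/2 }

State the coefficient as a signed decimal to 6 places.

-0.654654  (= −√(3/7))

√[6·1!5!0!/7! · 3!3!1!0!3!2!] = √(432/7)
  +(−1)^1/∏(1,0,2,0,3,0)! = -1/12  (running -1/12)
⟨..|..⟩ = √(432/7)·(-1/12) = -0.654654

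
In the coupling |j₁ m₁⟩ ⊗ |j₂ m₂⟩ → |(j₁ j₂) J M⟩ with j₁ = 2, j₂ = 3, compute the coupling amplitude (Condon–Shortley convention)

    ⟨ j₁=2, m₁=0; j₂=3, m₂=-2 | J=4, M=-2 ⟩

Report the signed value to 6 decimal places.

j₁+j₂−J=1  J+j₁−j₂=3  J−j₁+j₂=5  j₁+j₂+J+1=10
(j₁±m₁, j₂±m₂, J±M) = (2,2,1,5,2,6)
P² = 8640/7
sum k=0..1:
  [0] +1/48 = 1/48
  [1] −1/240 = -1/240
S = 1/60
C² = P²·S² = 12/35 ; C = +0.585540

+0.585540  (= +√(12/35))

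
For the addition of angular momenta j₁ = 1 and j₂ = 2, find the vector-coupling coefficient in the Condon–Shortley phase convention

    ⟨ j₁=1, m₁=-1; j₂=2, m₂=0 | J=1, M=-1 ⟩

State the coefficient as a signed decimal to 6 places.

+√(1/10) ≈ +0.316228

√[3·2!0!2!/5! · 0!2!2!2!0!2!] = √(8/5)
  +(−1)^2/∏(2,0,0,0,0,2)! = 1/4  (running 1/4)
⟨..|..⟩ = √(8/5)·(1/4) = +0.316228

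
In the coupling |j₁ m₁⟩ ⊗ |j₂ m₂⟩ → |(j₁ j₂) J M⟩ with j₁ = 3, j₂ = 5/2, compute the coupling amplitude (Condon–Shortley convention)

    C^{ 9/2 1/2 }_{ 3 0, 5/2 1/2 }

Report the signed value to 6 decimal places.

−√(10/231) ≈ -0.208063

√[10·1!5!4!/11! · 3!3!3!2!5!4!] = √(69120/77)
  +(−1)^0/∏(0,1,3,3,2,1)! = 1/72  (running 1/72)
  +(−1)^1/∏(1,0,2,2,3,2)! = -1/48  (running -1/144)
⟨..|..⟩ = √(69120/77)·(-1/144) = -0.208063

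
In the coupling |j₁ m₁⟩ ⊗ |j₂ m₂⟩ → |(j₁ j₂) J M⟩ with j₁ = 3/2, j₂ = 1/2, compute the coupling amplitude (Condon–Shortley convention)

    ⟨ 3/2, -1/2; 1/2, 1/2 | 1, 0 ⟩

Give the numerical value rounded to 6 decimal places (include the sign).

j₁+j₂−J=1  J+j₁−j₂=2  J−j₁+j₂=0  j₁+j₂+J+1=4
(j₁±m₁, j₂±m₂, J±M) = (1,2,1,0,1,1)
P² = 1/2
sum k=1..1:
  [1] −1/1 = -1
S = -1
C² = P²·S² = 1/2 ; C = -0.707107

−√(1/2) = -0.707107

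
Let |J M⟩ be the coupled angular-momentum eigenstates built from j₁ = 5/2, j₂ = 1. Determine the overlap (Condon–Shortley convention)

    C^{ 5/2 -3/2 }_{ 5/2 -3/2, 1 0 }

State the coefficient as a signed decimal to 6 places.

−√(9/35) ≈ -0.507093

√[6·1!4!1!/7! · 1!4!1!1!1!4!] = √(576/35)
  +(−1)^0/∏(0,1,4,1,0,0)! = 1/24  (running 1/24)
  +(−1)^1/∏(1,0,3,0,1,1)! = -1/6  (running -1/8)
⟨..|..⟩ = √(576/35)·(-1/8) = -0.507093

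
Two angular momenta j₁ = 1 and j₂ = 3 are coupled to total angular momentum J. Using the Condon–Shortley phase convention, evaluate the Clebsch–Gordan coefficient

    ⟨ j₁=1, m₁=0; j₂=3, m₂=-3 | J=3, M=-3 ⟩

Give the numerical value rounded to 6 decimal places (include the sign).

+0.866025

j₁+j₂−J=1  J+j₁−j₂=1  J−j₁+j₂=5  j₁+j₂+J+1=8
(j₁±m₁, j₂±m₂, J±M) = (1,1,0,6,0,6)
P² = 10800
sum k=0..0:
  [0] +1/120 = 1/120
S = 1/120
C² = P²·S² = 3/4 ; C = +0.866025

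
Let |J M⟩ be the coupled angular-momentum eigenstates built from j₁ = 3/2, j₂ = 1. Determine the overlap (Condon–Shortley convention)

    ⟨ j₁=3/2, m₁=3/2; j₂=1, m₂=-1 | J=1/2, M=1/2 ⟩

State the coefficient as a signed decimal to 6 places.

+0.707107

triangle: 2!·1!·0!/4! = 2/24
(j±m)!: 3!·0!·0!·2!·1!·0! = 12
prefactor² = (2J+1)·Δ·N² = 2
  k=0: +1/(0!·2!·0!·0!·1!·0!) = 1/2
Σ = 1/2  ⇒  CG² = 2·1/2² = 1/2
CG = +√(1/2) = +0.707107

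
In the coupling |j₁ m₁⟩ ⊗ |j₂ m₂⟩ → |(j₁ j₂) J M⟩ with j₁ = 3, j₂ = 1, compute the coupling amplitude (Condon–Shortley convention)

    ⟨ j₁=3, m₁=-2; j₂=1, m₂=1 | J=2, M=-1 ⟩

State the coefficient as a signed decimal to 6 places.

j₁+j₂−J=2  J+j₁−j₂=4  J−j₁+j₂=0  j₁+j₂+J+1=7
(j₁±m₁, j₂±m₂, J±M) = (1,5,2,0,1,3)
P² = 480/7
sum k=2..2:
  [2] +1/12 = 1/12
S = 1/12
C² = P²·S² = 10/21 ; C = +0.690066

+√(10/21) = +0.690066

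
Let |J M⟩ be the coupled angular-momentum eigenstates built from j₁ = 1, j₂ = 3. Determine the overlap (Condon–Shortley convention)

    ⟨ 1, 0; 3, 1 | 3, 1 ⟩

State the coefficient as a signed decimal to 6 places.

-0.288675  (= −√(1/12))

j₁+j₂−J=1  J+j₁−j₂=1  J−j₁+j₂=5  j₁+j₂+J+1=8
(j₁±m₁, j₂±m₂, J±M) = (1,1,4,2,4,2)
P² = 48
sum k=0..1:
  [0] +1/24 = 1/24
  [1] −1/12 = -1/12
S = -1/24
C² = P²·S² = 1/12 ; C = -0.288675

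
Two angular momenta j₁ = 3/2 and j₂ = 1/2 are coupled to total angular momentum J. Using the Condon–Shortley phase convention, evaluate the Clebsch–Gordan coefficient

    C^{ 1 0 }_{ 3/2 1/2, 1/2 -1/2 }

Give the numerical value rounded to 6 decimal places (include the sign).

j₁+j₂−J=1  J+j₁−j₂=2  J−j₁+j₂=0  j₁+j₂+J+1=4
(j₁±m₁, j₂±m₂, J±M) = (2,1,0,1,1,1)
P² = 1/2
sum k=0..0:
  [0] +1/1 = 1
S = 1
C² = P²·S² = 1/2 ; C = +0.707107

+0.707107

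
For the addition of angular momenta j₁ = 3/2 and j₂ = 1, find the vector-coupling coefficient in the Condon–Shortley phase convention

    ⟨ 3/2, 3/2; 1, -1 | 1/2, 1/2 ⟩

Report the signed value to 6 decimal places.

+0.707107  (= +√(1/2))

triangle: 2!×1!×0!/4! = 2/24
(j±m)!: 3!×0!×0!×2!×1!×0! = 12
prefactor² = (2J+1)×Δ×N² = 2
  k=0: +1/(0!×2!×0!×0!×1!×0!) = 1/2
Σ = 1/2  ⇒  CG² = 2×1/2² = 1/2
CG = +√(1/2) = +0.707107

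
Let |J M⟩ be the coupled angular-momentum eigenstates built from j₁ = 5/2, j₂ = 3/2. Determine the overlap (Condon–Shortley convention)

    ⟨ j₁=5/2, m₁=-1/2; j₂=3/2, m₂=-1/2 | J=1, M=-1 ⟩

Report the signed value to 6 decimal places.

-0.387298  (= −√(3/20))

j₁+j₂−J=3  J+j₁−j₂=2  J−j₁+j₂=0  j₁+j₂+J+1=6
(j₁±m₁, j₂±m₂, J±M) = (2,3,1,2,0,2)
P² = 12/5
sum k=1..1:
  [1] −1/4 = -1/4
S = -1/4
C² = P²·S² = 3/20 ; C = -0.387298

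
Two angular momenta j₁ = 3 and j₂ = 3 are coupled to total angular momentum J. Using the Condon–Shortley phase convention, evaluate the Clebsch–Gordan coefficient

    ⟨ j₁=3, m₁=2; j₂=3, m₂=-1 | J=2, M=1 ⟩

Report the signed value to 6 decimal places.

−√(5/28) ≈ -0.422577

√[5·4!2!2!/9! · 5!1!2!4!3!1!] = √(320/7)
  +(−1)^0/∏(0,4,1,2,1,0)! = 1/48  (running 1/48)
  +(−1)^1/∏(1,3,0,1,2,1)! = -1/12  (running -1/16)
⟨..|..⟩ = √(320/7)·(-1/16) = -0.422577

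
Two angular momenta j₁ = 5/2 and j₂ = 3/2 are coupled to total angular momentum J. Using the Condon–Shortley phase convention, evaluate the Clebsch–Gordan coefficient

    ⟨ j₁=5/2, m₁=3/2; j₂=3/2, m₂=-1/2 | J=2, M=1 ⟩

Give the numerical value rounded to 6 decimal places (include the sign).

+0.154303  (= +√(1/42))

√[5·2!3!1!/7! · 4!1!1!2!3!1!] = √(24/7)
  +(−1)^0/∏(0,2,1,1,2,0)! = 1/4  (running 1/4)
  +(−1)^1/∏(1,1,0,0,3,1)! = -1/6  (running 1/12)
⟨..|..⟩ = √(24/7)·(1/12) = +0.154303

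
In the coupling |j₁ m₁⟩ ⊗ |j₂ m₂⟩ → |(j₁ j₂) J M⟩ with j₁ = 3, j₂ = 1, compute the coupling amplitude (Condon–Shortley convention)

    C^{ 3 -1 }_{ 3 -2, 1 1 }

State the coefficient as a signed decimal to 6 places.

√[7·1!5!1!/8! · 1!5!2!0!2!4!] = √(240)
  +(−1)^1/∏(1,0,4,1,1,0)! = -1/24  (running -1/24)
⟨..|..⟩ = √(240)·(-1/24) = -0.645497

−√(5/12) = -0.645497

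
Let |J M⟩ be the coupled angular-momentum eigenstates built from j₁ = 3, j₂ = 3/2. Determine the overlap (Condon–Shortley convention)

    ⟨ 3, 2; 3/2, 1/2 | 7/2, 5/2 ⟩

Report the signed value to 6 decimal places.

j₁+j₂−J=1  J+j₁−j₂=5  J−j₁+j₂=2  j₁+j₂+J+1=9
(j₁±m₁, j₂±m₂, J±M) = (5,1,2,1,6,1)
P² = 6400/7
sum k=0..1:
  [0] +1/48 = 1/48
  [1] −1/120 = -1/120
S = 1/80
C² = P²·S² = 1/7 ; C = +0.377964

+√(1/7) = +0.377964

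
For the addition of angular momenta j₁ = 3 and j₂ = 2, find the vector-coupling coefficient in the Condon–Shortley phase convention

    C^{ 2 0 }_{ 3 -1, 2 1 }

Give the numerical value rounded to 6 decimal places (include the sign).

+√(1/7) ≈ +0.377964

triangle: 3!·3!·1!/8! = 36/40320
(j±m)!: 2!·4!·3!·1!·2!·2! = 1152
prefactor² = (2J+1)·Δ·N² = 36/7
  k=2: +1/(2!·1!·2!·1!·1!·0!) = 1/4
  k=3: −1/(3!·0!·1!·0!·2!·1!) = -1/12
Σ = 1/6  ⇒  CG² = 36/7·1/6² = 1/7
CG = +√(1/7) = +0.377964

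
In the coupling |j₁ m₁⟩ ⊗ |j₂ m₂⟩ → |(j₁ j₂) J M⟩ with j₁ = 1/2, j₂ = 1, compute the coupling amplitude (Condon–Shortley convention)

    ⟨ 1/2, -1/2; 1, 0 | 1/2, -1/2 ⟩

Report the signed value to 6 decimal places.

-0.577350

√[2·1!0!1!/3! · 0!1!1!1!0!1!] = √(1/3)
  +(−1)^1/∏(1,0,0,0,0,1)! = -1  (running -1)
⟨..|..⟩ = √(1/3)·(-1) = -0.577350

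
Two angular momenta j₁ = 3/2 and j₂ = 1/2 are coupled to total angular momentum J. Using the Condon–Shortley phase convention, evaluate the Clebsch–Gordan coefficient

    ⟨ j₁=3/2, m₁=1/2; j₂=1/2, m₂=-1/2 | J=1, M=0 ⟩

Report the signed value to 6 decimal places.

+0.707107  (= +√(1/2))

triangle: 1!×2!×0!/4! = 2/24
(j±m)!: 2!×1!×0!×1!×1!×1! = 2
prefactor² = (2J+1)×Δ×N² = 1/2
  k=0: +1/(0!×1!×1!×0!×1!×0!) = 1
Σ = 1  ⇒  CG² = 1/2×1² = 1/2
CG = +√(1/2) = +0.707107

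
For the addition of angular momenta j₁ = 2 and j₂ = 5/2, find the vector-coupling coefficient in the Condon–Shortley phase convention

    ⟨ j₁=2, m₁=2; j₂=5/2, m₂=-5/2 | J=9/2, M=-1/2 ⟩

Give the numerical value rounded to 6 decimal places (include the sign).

+√(1/126) = +0.089087

√[10·0!4!5!/10! · 4!0!0!5!4!5!] = √(460800/7)
  +(−1)^0/∏(0,0,0,0,4,5)! = 1/2880  (running 1/2880)
⟨..|..⟩ = √(460800/7)·(1/2880) = +0.089087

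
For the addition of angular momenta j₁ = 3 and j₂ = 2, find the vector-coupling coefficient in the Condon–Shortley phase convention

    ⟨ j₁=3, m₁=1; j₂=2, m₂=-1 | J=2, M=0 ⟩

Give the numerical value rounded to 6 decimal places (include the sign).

−√(1/7) ≈ -0.377964

j₁+j₂−J=3  J+j₁−j₂=3  J−j₁+j₂=1  j₁+j₂+J+1=8
(j₁±m₁, j₂±m₂, J±M) = (4,2,1,3,2,2)
P² = 36/7
sum k=0..1:
  [0] +1/12 = 1/12
  [1] −1/4 = -1/4
S = -1/6
C² = P²·S² = 1/7 ; C = -0.377964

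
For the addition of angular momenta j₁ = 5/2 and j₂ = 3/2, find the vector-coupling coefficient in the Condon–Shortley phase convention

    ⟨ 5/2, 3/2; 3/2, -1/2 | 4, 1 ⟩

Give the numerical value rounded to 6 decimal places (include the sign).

+√(15/56) = +0.517549

√[9·0!5!3!/9! · 4!1!1!2!5!3!] = √(4320/7)
  +(−1)^0/∏(0,0,1,1,4,2)! = 1/48  (running 1/48)
⟨..|..⟩ = √(4320/7)·(1/48) = +0.517549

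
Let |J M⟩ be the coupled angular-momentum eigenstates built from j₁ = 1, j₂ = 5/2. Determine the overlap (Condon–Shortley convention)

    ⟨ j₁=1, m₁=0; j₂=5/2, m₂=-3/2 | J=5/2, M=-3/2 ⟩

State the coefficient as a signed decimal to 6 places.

√[6·1!1!4!/7! · 1!1!1!4!1!4!] = √(576/35)
  +(−1)^0/∏(0,1,1,1,0,3)! = 1/6  (running 1/6)
  +(−1)^1/∏(1,0,0,0,1,4)! = -1/24  (running 1/8)
⟨..|..⟩ = √(576/35)·(1/8) = +0.507093

+0.507093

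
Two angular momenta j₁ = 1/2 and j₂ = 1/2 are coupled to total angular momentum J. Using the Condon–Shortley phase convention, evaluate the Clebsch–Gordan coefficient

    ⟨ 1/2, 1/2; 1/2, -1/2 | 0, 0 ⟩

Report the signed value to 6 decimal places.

√[1·1!0!0!/2! · 1!0!0!1!0!0!] = √(1/2)
  +(−1)^0/∏(0,1,0,0,0,0)! = 1  (running 1)
⟨..|..⟩ = √(1/2)·(1) = +0.707107

+0.707107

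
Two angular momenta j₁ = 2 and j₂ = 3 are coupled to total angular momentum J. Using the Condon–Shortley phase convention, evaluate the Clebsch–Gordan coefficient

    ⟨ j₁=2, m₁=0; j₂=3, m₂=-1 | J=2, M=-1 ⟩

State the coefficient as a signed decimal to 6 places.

-0.377964  (= −√(1/7))

triangle: 3!*1!*3!/8! = 36/40320
(j±m)!: 2!*2!*2!*4!*1!*3! = 1152
prefactor² = (2J+1)*Δ*N² = 36/7
  k=1: −1/(1!*2!*1!*1!*0!*2!) = -1/4
  k=2: +1/(2!*1!*0!*0!*1!*3!) = 1/12
Σ = -1/6  ⇒  CG² = 36/7*(-1/6)² = 1/7
CG = −√(1/7) = -0.377964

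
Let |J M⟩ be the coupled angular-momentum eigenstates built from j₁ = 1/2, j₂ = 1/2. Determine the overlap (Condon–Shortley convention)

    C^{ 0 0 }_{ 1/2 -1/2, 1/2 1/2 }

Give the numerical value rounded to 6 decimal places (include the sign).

−√(1/2) ≈ -0.707107

triangle: 1!×0!×0!/2! = 1/2
(j±m)!: 0!×1!×1!×0!×0!×0! = 1
prefactor² = (2J+1)×Δ×N² = 1/2
  k=1: −1/(1!×0!×0!×0!×0!×0!) = -1
Σ = -1  ⇒  CG² = 1/2×(-1)² = 1/2
CG = −√(1/2) = -0.707107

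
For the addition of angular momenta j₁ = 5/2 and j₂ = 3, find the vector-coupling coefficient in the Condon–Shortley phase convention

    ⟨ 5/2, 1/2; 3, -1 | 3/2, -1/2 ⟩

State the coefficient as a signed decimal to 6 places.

j₁+j₂−J=4  J+j₁−j₂=1  J−j₁+j₂=2  j₁+j₂+J+1=8
(j₁±m₁, j₂±m₂, J±M) = (3,2,2,4,1,2)
P² = 192/35
sum k=1..2:
  [1] −1/6 = -1/6
  [2] +1/8 = 1/8
S = -1/24
C² = P²·S² = 1/105 ; C = -0.097590

−√(1/105) = -0.097590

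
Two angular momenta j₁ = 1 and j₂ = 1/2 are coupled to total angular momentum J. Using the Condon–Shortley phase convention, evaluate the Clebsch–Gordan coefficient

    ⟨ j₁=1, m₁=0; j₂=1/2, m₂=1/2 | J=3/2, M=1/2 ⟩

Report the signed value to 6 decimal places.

+0.816497  (= +√(2/3))

√[4·0!2!1!/4! · 1!1!1!0!2!1!] = √(2/3)
  +(−1)^0/∏(0,0,1,1,1,0)! = 1  (running 1)
⟨..|..⟩ = √(2/3)·(1) = +0.816497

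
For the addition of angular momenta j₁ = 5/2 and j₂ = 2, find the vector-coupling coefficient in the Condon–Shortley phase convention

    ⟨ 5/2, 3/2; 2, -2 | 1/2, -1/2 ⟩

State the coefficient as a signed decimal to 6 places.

+0.258199  (= +√(1/15))

j₁+j₂−J=4  J+j₁−j₂=1  J−j₁+j₂=0  j₁+j₂+J+1=6
(j₁±m₁, j₂±m₂, J±M) = (4,1,0,4,0,1)
P² = 192/5
sum k=0..0:
  [0] +1/24 = 1/24
S = 1/24
C² = P²·S² = 1/15 ; C = +0.258199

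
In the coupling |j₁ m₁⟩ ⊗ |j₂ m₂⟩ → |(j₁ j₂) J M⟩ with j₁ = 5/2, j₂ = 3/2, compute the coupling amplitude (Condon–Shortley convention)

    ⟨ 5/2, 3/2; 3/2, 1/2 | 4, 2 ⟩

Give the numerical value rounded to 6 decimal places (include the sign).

+0.731925

j₁+j₂−J=0  J+j₁−j₂=5  J−j₁+j₂=3  j₁+j₂+J+1=9
(j₁±m₁, j₂±m₂, J±M) = (4,1,2,1,6,2)
P² = 8640/7
sum k=0..0:
  [0] +1/48 = 1/48
S = 1/48
C² = P²·S² = 15/28 ; C = +0.731925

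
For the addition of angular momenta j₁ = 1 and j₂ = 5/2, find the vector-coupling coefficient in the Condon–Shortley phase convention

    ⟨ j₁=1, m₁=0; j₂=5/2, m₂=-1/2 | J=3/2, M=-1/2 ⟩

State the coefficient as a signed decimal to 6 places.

j₁+j₂−J=2  J+j₁−j₂=0  J−j₁+j₂=3  j₁+j₂+J+1=6
(j₁±m₁, j₂±m₂, J±M) = (1,1,2,3,1,2)
P² = 8/5
sum k=1..1:
  [1] −1/2 = -1/2
S = -1/2
C² = P²·S² = 2/5 ; C = -0.632456

-0.632456  (= −√(2/5))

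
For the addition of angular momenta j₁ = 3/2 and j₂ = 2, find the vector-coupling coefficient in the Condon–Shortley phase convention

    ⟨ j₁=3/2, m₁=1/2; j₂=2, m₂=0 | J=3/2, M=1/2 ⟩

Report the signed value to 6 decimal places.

-0.447214  (= −√(1/5))

√[4·2!1!2!/6! · 2!1!2!2!2!1!] = √(16/45)
  +(−1)^0/∏(0,2,1,2,0,0)! = 1/4  (running 1/4)
  +(−1)^1/∏(1,1,0,1,1,1)! = -1  (running -3/4)
⟨..|..⟩ = √(16/45)·(-3/4) = -0.447214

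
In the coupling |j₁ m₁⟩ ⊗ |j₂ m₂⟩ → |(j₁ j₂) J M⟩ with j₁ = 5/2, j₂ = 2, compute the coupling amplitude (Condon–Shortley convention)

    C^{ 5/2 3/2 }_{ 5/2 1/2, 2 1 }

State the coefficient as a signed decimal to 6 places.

−√(6/35) ≈ -0.414039

triangle: 2!×3!×2!/8! = 24/40320
(j±m)!: 3!×2!×3!×1!×4!×1! = 1728
prefactor² = (2J+1)×Δ×N² = 216/35
  k=1: −1/(1!×1!×1!×2!×2!×0!) = -1/4
  k=2: +1/(2!×0!×0!×1!×3!×1!) = 1/12
Σ = -1/6  ⇒  CG² = 216/35×(-1/6)² = 6/35
CG = −√(6/35) = -0.414039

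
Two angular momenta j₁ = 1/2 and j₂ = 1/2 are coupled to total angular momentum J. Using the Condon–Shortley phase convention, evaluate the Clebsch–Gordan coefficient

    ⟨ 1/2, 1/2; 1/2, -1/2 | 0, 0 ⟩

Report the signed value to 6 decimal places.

j₁+j₂−J=1  J+j₁−j₂=0  J−j₁+j₂=0  j₁+j₂+J+1=2
(j₁±m₁, j₂±m₂, J±M) = (1,0,0,1,0,0)
P² = 1/2
sum k=0..0:
  [0] +1/1 = 1
S = 1
C² = P²·S² = 1/2 ; C = +0.707107

+√(1/2) ≈ +0.707107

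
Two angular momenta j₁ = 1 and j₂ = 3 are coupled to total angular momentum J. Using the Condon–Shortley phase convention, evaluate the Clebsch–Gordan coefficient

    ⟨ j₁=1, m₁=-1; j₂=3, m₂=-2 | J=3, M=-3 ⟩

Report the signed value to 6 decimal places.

j₁+j₂−J=1  J+j₁−j₂=1  J−j₁+j₂=5  j₁+j₂+J+1=8
(j₁±m₁, j₂±m₂, J±M) = (0,2,1,5,0,6)
P² = 3600
sum k=1..1:
  [1] −1/120 = -1/120
S = -1/120
C² = P²·S² = 1/4 ; C = -0.500000

−√(1/4) = -0.500000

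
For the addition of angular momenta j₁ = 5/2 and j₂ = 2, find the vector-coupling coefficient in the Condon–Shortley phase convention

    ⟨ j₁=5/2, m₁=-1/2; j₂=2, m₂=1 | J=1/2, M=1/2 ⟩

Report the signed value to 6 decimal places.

−√(2/15) ≈ -0.365148

j₁+j₂−J=4  J+j₁−j₂=1  J−j₁+j₂=0  j₁+j₂+J+1=6
(j₁±m₁, j₂±m₂, J±M) = (2,3,3,1,1,0)
P² = 24/5
sum k=3..3:
  [3] −1/6 = -1/6
S = -1/6
C² = P²·S² = 2/15 ; C = -0.365148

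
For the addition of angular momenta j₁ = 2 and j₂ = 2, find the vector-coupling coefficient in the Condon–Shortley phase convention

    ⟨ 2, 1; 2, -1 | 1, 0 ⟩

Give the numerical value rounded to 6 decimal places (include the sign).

√[3·3!1!1!/6! · 3!1!1!3!1!1!] = √(9/10)
  +(−1)^0/∏(0,3,1,1,0,0)! = 1/6  (running 1/6)
  +(−1)^1/∏(1,2,0,0,1,1)! = -1/2  (running -1/3)
⟨..|..⟩ = √(9/10)·(-1/3) = -0.316228

−√(1/10) = -0.316228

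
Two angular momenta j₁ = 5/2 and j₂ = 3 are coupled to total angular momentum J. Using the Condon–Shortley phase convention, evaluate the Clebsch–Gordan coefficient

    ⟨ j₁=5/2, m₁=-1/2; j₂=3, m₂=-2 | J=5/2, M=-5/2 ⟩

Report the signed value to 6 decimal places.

√[6·3!2!3!/9! · 2!3!1!5!0!5!] = √(1440/7)
  +(−1)^1/∏(1,2,2,0,0,3)! = -1/24  (running -1/24)
⟨..|..⟩ = √(1440/7)·(-1/24) = -0.597614

-0.597614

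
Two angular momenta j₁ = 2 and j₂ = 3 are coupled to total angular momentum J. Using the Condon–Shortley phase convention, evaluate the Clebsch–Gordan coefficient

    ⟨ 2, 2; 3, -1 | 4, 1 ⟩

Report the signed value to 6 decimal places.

triangle: 1!×3!×5!/10! = 720/3628800
(j±m)!: 4!×0!×2!×4!×5!×3! = 829440
prefactor² = (2J+1)×Δ×N² = 10368/7
  k=0: +1/(0!×1!×0!×2!×3!×3!) = 1/72
Σ = 1/72  ⇒  CG² = 10368/7×1/72² = 2/7
CG = +√(2/7) = +0.534522

+0.534522  (= +√(2/7))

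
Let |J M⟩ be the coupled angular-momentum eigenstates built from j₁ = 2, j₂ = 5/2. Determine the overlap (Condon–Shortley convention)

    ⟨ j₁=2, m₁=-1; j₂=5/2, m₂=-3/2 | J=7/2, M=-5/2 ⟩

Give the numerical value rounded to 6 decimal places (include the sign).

+√(1/63) ≈ +0.125988

√[8·1!3!4!/9! · 1!3!1!4!1!6!] = √(2304/7)
  +(−1)^0/∏(0,1,3,1,0,3)! = 1/36  (running 1/36)
  +(−1)^1/∏(1,0,2,0,1,4)! = -1/48  (running 1/144)
⟨..|..⟩ = √(2304/7)·(1/144) = +0.125988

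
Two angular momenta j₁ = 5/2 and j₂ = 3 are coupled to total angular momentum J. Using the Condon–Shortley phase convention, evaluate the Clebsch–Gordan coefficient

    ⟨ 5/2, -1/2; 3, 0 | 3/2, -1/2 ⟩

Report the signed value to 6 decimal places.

j₁+j₂−J=4  J+j₁−j₂=1  J−j₁+j₂=2  j₁+j₂+J+1=8
(j₁±m₁, j₂±m₂, J±M) = (2,3,3,3,1,2)
P² = 144/35
sum k=2..3:
  [2] +1/4 = 1/4
  [3] −1/12 = -1/12
S = 1/6
C² = P²·S² = 4/35 ; C = +0.338062

+0.338062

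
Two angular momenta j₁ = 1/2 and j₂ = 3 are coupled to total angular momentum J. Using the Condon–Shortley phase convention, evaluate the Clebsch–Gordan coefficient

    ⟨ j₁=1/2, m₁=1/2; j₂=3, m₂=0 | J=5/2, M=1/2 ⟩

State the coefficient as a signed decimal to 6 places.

+√(3/7) = +0.654654

triangle: 1!*0!*5!/7! = 120/5040
(j±m)!: 1!*0!*3!*3!*3!*2! = 432
prefactor² = (2J+1)*Δ*N² = 432/7
  k=0: +1/(0!*1!*0!*3!*0!*2!) = 1/12
Σ = 1/12  ⇒  CG² = 432/7*1/12² = 3/7
CG = +√(3/7) = +0.654654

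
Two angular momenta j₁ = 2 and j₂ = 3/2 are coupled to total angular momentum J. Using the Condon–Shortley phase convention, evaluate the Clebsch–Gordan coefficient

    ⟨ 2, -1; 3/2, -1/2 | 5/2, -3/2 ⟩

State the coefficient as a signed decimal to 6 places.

j₁+j₂−J=1  J+j₁−j₂=3  J−j₁+j₂=2  j₁+j₂+J+1=7
(j₁±m₁, j₂±m₂, J±M) = (1,3,1,2,1,4)
P² = 144/35
sum k=0..1:
  [0] +1/6 = 1/6
  [1] −1/4 = -1/4
S = -1/12
C² = P²·S² = 1/35 ; C = -0.169031

−√(1/35) = -0.169031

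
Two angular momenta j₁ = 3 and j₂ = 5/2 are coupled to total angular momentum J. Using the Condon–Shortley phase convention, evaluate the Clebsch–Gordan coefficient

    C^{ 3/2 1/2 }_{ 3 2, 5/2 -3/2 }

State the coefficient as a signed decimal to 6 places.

√[4·4!2!1!/8! · 5!1!1!4!2!1!] = √(192/7)
  +(−1)^0/∏(0,4,1,1,1,0)! = 1/24  (running 1/24)
  +(−1)^1/∏(1,3,0,0,2,1)! = -1/12  (running -1/24)
⟨..|..⟩ = √(192/7)·(-1/24) = -0.218218

-0.218218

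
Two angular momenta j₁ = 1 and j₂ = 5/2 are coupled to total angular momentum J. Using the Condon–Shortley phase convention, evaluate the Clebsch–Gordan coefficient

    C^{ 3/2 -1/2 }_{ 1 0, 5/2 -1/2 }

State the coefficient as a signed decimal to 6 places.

√[4·2!0!3!/6! · 1!1!2!3!1!2!] = √(8/5)
  +(−1)^1/∏(1,1,0,1,0,2)! = -1/2  (running -1/2)
⟨..|..⟩ = √(8/5)·(-1/2) = -0.632456

−√(2/5) ≈ -0.632456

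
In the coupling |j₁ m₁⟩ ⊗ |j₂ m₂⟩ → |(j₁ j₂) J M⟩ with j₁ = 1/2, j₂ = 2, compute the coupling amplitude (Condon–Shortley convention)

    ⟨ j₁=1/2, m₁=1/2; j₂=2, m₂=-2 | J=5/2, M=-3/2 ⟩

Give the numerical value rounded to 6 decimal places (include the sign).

+0.447214  (= +√(1/5))

j₁+j₂−J=0  J+j₁−j₂=1  J−j₁+j₂=4  j₁+j₂+J+1=6
(j₁±m₁, j₂±m₂, J±M) = (1,0,0,4,1,4)
P² = 576/5
sum k=0..0:
  [0] +1/24 = 1/24
S = 1/24
C² = P²·S² = 1/5 ; C = +0.447214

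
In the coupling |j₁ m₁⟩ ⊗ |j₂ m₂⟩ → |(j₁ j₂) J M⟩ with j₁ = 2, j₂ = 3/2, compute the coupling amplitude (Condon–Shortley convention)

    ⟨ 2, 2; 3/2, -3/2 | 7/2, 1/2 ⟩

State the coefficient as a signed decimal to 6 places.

√[8·0!4!3!/8! · 4!0!0!3!4!3!] = √(20736/35)
  +(−1)^0/∏(0,0,0,0,4,3)! = 1/144  (running 1/144)
⟨..|..⟩ = √(20736/35)·(1/144) = +0.169031

+√(1/35) = +0.169031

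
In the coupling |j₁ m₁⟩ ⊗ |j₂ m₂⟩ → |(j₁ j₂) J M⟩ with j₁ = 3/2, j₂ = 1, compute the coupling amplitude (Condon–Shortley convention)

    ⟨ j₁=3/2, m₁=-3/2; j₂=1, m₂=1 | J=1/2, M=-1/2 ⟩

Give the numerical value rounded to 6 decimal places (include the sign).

+0.707107

√[2·2!1!0!/4! · 0!3!2!0!0!1!] = √(2)
  +(−1)^2/∏(2,0,1,0,0,0)! = 1/2  (running 1/2)
⟨..|..⟩ = √(2)·(1/2) = +0.707107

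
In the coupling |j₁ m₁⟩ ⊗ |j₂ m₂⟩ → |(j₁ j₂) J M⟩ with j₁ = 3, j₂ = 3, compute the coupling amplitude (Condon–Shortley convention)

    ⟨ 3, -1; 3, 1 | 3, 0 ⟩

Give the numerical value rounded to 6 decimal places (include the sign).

triangle: 3!×3!×3!/10! = 216/3628800
(j±m)!: 2!×4!×4!×2!×3!×3! = 82944
prefactor² = (2J+1)×Δ×N² = 864/25
  k=1: −1/(1!×2!×3!×3!×0!×0!) = -1/72
  k=2: +1/(2!×1!×2!×2!×1!×1!) = 1/8
  k=3: −1/(3!×0!×1!×1!×2!×2!) = -1/24
Σ = 5/72  ⇒  CG² = 864/25×5/72² = 1/6
CG = +√(1/6) = +0.408248

+0.408248  (= +√(1/6))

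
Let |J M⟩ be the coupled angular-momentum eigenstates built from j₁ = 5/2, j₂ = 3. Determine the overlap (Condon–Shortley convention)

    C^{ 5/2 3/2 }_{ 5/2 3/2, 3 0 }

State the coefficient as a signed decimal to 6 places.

-0.483046  (= −√(7/30))

√[6·3!2!3!/9! · 4!1!3!3!4!1!] = √(864/35)
  +(−1)^0/∏(0,3,1,3,1,0)! = 1/36  (running 1/36)
  +(−1)^1/∏(1,2,0,2,2,1)! = -1/8  (running -7/72)
⟨..|..⟩ = √(864/35)·(-7/72) = -0.483046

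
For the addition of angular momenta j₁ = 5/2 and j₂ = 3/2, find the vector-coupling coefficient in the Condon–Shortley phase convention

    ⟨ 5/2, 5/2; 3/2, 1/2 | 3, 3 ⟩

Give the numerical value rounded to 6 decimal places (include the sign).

j₁+j₂−J=1  J+j₁−j₂=4  J−j₁+j₂=2  j₁+j₂+J+1=8
(j₁±m₁, j₂±m₂, J±M) = (5,0,2,1,6,0)
P² = 1440
sum k=0..0:
  [0] +1/48 = 1/48
S = 1/48
C² = P²·S² = 5/8 ; C = +0.790569

+0.790569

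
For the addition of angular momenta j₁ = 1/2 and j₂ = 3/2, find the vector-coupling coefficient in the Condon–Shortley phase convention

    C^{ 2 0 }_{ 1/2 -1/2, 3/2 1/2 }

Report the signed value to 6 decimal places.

+0.707107  (= +√(1/2))

triangle: 0!*1!*3!/5! = 6/120
(j±m)!: 0!*1!*2!*1!*2!*2! = 8
prefactor² = (2J+1)*Δ*N² = 2
  k=0: +1/(0!*0!*1!*2!*0!*1!) = 1/2
Σ = 1/2  ⇒  CG² = 2*1/2² = 1/2
CG = +√(1/2) = +0.707107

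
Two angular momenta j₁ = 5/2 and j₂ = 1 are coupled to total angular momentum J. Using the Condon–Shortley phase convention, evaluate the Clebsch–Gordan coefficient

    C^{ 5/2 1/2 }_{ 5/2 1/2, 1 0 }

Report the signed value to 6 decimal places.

+√(1/35) ≈ +0.169031

√[6·1!4!1!/7! · 3!2!1!1!3!2!] = √(144/35)
  +(−1)^0/∏(0,1,2,1,2,0)! = 1/4  (running 1/4)
  +(−1)^1/∏(1,0,1,0,3,1)! = -1/6  (running 1/12)
⟨..|..⟩ = √(144/35)·(1/12) = +0.169031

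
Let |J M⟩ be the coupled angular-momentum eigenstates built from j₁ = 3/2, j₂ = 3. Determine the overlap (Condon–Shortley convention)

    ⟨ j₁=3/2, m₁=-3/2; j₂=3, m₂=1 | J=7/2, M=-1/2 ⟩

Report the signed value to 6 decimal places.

−√(8/21) = -0.617213

triangle: 1!×2!×5!/9! = 240/362880
(j±m)!: 0!×3!×4!×2!×3!×4! = 41472
prefactor² = (2J+1)×Δ×N² = 1536/7
  k=1: −1/(1!×0!×2!×3!×0!×2!) = -1/24
Σ = -1/24  ⇒  CG² = 1536/7×(-1/24)² = 8/21
CG = −√(8/21) = -0.617213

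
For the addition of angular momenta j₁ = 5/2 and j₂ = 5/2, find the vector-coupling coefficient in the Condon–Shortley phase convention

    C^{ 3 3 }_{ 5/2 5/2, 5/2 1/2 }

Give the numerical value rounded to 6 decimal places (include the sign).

√[7·2!3!3!/9! · 5!0!3!2!6!0!] = √(1440)
  +(−1)^0/∏(0,2,0,3,3,0)! = 1/72  (running 1/72)
⟨..|..⟩ = √(1440)·(1/72) = +0.527046

+√(5/18) = +0.527046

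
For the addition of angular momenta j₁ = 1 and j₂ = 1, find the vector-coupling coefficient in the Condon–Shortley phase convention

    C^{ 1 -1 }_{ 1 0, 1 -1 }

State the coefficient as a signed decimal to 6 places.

+0.707107  (= +√(1/2))

j₁+j₂−J=1  J+j₁−j₂=1  J−j₁+j₂=1  j₁+j₂+J+1=4
(j₁±m₁, j₂±m₂, J±M) = (1,1,0,2,0,2)
P² = 1/2
sum k=0..0:
  [0] +1/1 = 1
S = 1
C² = P²·S² = 1/2 ; C = +0.707107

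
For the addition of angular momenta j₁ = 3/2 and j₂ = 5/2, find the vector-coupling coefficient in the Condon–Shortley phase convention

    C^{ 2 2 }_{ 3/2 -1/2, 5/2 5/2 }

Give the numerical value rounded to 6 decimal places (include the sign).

+0.690066  (= +√(10/21))

j₁+j₂−J=2  J+j₁−j₂=1  J−j₁+j₂=3  j₁+j₂+J+1=7
(j₁±m₁, j₂±m₂, J±M) = (1,2,5,0,4,0)
P² = 480/7
sum k=2..2:
  [2] +1/12 = 1/12
S = 1/12
C² = P²·S² = 10/21 ; C = +0.690066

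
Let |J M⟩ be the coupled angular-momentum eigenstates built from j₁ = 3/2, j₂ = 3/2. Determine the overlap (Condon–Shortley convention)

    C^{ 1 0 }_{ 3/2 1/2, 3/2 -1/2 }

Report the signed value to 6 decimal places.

-0.223607

triangle: 2!×1!×1!/5! = 2/120
(j±m)!: 2!×1!×1!×2!×1!×1! = 4
prefactor² = (2J+1)×Δ×N² = 1/5
  k=0: +1/(0!×2!×1!×1!×0!×0!) = 1/2
  k=1: −1/(1!×1!×0!×0!×1!×1!) = -1
Σ = -1/2  ⇒  CG² = 1/5×(-1/2)² = 1/20
CG = −√(1/20) = -0.223607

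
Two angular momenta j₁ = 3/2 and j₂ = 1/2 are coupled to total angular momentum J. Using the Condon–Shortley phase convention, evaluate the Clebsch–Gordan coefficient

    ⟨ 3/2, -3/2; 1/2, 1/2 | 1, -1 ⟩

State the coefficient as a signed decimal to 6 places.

√[3·1!2!0!/4! · 0!3!1!0!0!2!] = √(3)
  +(−1)^1/∏(1,0,2,0,0,0)! = -1/2  (running -1/2)
⟨..|..⟩ = √(3)·(-1/2) = -0.866025

-0.866025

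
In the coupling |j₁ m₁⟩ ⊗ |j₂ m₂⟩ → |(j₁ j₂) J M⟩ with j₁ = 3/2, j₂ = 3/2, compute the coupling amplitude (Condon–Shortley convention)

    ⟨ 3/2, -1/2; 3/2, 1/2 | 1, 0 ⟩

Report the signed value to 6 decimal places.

−√(1/20) = -0.223607

√[3·2!1!1!/5! · 1!2!2!1!1!1!] = √(1/5)
  +(−1)^1/∏(1,1,1,1,0,0)! = -1  (running -1)
  +(−1)^2/∏(2,0,0,0,1,1)! = 1/2  (running -1/2)
⟨..|..⟩ = √(1/5)·(-1/2) = -0.223607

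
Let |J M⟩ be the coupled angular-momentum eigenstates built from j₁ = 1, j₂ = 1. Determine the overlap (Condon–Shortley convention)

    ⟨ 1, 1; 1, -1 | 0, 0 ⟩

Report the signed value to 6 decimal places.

+√(1/3) = +0.577350

√[1·2!0!0!/3! · 2!0!0!2!0!0!] = √(4/3)
  +(−1)^0/∏(0,2,0,0,0,0)! = 1/2  (running 1/2)
⟨..|..⟩ = √(4/3)·(1/2) = +0.577350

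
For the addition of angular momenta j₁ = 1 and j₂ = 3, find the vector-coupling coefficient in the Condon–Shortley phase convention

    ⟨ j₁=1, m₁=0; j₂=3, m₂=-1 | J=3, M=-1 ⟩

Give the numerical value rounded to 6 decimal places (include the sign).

√[7·1!1!5!/8! · 1!1!2!4!2!4!] = √(48)
  +(−1)^0/∏(0,1,1,2,0,3)! = 1/12  (running 1/12)
  +(−1)^1/∏(1,0,0,1,1,4)! = -1/24  (running 1/24)
⟨..|..⟩ = √(48)·(1/24) = +0.288675

+0.288675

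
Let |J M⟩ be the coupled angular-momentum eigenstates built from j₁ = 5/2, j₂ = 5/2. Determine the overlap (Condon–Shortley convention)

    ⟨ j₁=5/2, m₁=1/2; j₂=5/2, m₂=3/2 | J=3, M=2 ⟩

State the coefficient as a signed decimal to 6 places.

j₁+j₂−J=2  J+j₁−j₂=3  J−j₁+j₂=3  j₁+j₂+J+1=9
(j₁±m₁, j₂±m₂, J±M) = (3,2,4,1,5,1)
P² = 48
sum k=1..2:
  [1] −1/12 = -1/12
  [2] +1/24 = 1/24
S = -1/24
C² = P²·S² = 1/12 ; C = -0.288675

-0.288675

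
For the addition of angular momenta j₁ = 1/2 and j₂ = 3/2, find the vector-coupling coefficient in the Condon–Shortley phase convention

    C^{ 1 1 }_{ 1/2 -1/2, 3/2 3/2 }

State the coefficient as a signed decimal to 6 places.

j₁+j₂−J=1  J+j₁−j₂=0  J−j₁+j₂=2  j₁+j₂+J+1=4
(j₁±m₁, j₂±m₂, J±M) = (0,1,3,0,2,0)
P² = 3
sum k=1..1:
  [1] −1/2 = -1/2
S = -1/2
C² = P²·S² = 3/4 ; C = -0.866025

-0.866025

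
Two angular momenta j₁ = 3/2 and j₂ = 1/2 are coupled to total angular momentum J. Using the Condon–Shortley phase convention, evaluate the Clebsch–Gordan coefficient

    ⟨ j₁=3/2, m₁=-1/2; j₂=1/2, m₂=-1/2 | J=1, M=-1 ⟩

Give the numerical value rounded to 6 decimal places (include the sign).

+0.500000

√[3·1!2!0!/4! · 1!2!0!1!0!2!] = √(1)
  +(−1)^0/∏(0,1,2,0,0,0)! = 1/2  (running 1/2)
⟨..|..⟩ = √(1)·(1/2) = +0.500000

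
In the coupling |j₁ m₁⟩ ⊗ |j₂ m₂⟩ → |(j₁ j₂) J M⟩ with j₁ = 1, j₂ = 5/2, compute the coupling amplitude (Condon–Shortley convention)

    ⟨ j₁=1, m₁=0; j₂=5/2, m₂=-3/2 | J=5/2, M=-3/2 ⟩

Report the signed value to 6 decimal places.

+√(9/35) = +0.507093

√[6·1!1!4!/7! · 1!1!1!4!1!4!] = √(576/35)
  +(−1)^0/∏(0,1,1,1,0,3)! = 1/6  (running 1/6)
  +(−1)^1/∏(1,0,0,0,1,4)! = -1/24  (running 1/8)
⟨..|..⟩ = √(576/35)·(1/8) = +0.507093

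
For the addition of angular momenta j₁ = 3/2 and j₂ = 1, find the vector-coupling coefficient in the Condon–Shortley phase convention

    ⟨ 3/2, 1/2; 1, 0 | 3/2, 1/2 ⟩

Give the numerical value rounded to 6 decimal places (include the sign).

+0.258199

j₁+j₂−J=1  J+j₁−j₂=2  J−j₁+j₂=1  j₁+j₂+J+1=5
(j₁±m₁, j₂±m₂, J±M) = (2,1,1,1,2,1)
P² = 4/15
sum k=0..1:
  [0] +1/1 = 1
  [1] −1/2 = -1/2
S = 1/2
C² = P²·S² = 1/15 ; C = +0.258199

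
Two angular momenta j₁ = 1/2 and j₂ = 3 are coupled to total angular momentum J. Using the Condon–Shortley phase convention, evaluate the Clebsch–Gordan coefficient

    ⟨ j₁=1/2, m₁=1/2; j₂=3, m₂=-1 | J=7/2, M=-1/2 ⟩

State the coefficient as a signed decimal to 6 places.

+0.654654  (= +√(3/7))

j₁+j₂−J=0  J+j₁−j₂=1  J−j₁+j₂=6  j₁+j₂+J+1=8
(j₁±m₁, j₂±m₂, J±M) = (1,0,2,4,3,4)
P² = 6912/7
sum k=0..0:
  [0] +1/48 = 1/48
S = 1/48
C² = P²·S² = 3/7 ; C = +0.654654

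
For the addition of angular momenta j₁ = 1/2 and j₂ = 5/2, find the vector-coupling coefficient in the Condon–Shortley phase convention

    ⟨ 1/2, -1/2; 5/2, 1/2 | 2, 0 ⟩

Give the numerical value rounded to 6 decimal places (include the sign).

√[5·1!0!4!/6! · 0!1!3!2!2!2!] = √(8)
  +(−1)^1/∏(1,0,0,2,0,2)! = -1/4  (running -1/4)
⟨..|..⟩ = √(8)·(-1/4) = -0.707107

-0.707107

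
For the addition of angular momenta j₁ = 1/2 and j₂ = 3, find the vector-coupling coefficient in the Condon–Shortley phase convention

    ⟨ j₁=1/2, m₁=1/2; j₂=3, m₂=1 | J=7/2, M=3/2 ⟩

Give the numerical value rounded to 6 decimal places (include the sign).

√[8·0!1!6!/8! · 1!0!4!2!5!2!] = √(11520/7)
  +(−1)^0/∏(0,0,0,4,1,2)! = 1/48  (running 1/48)
⟨..|..⟩ = √(11520/7)·(1/48) = +0.845154

+√(5/7) ≈ +0.845154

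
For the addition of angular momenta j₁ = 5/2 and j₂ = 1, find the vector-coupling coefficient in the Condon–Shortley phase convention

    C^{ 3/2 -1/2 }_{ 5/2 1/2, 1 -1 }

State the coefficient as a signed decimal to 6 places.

+√(1/5) ≈ +0.447214

j₁+j₂−J=2  J+j₁−j₂=3  J−j₁+j₂=0  j₁+j₂+J+1=6
(j₁±m₁, j₂±m₂, J±M) = (3,2,0,2,1,2)
P² = 16/5
sum k=0..0:
  [0] +1/4 = 1/4
S = 1/4
C² = P²·S² = 1/5 ; C = +0.447214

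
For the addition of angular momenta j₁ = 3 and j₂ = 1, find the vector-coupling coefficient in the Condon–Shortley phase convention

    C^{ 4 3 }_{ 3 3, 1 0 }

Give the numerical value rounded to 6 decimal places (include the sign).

√[9·0!6!2!/9! · 6!0!1!1!7!1!] = √(129600)
  +(−1)^0/∏(0,0,0,1,6,1)! = 1/720  (running 1/720)
⟨..|..⟩ = √(129600)·(1/720) = +0.500000

+√(1/4) ≈ +0.500000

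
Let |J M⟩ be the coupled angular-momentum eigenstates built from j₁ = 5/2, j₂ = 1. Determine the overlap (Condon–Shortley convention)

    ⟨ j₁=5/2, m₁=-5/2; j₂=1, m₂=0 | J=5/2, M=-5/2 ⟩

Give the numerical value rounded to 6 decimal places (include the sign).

√[6·1!4!1!/7! · 0!5!1!1!0!5!] = √(2880/7)
  +(−1)^1/∏(1,0,4,0,0,1)! = -1/24  (running -1/24)
⟨..|..⟩ = √(2880/7)·(-1/24) = -0.845154

-0.845154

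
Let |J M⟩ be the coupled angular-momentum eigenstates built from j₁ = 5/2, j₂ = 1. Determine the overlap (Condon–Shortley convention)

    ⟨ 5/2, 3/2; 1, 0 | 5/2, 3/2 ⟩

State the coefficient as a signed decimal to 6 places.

+√(9/35) ≈ +0.507093

j₁+j₂−J=1  J+j₁−j₂=4  J−j₁+j₂=1  j₁+j₂+J+1=7
(j₁±m₁, j₂±m₂, J±M) = (4,1,1,1,4,1)
P² = 576/35
sum k=0..1:
  [0] +1/6 = 1/6
  [1] −1/24 = -1/24
S = 1/8
C² = P²·S² = 9/35 ; C = +0.507093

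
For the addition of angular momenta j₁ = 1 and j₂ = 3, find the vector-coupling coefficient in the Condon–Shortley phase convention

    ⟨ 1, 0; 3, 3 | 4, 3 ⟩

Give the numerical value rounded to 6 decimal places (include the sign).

+0.500000

triangle: 0!·2!·6!/9! = 1440/362880
(j±m)!: 1!·1!·6!·0!·7!·1! = 3628800
prefactor² = (2J+1)·Δ·N² = 129600
  k=0: +1/(0!·0!·1!·6!·1!·0!) = 1/720
Σ = 1/720  ⇒  CG² = 129600·1/720² = 1/4
CG = +√(1/4) = +0.500000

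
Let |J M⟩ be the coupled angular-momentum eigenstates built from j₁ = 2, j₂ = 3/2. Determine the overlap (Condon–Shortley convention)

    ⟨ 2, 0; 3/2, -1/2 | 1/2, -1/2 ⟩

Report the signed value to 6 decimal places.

triangle: 3!*1!*0!/5! = 6/120
(j±m)!: 2!*2!*1!*2!*0!*1! = 8
prefactor² = (2J+1)*Δ*N² = 4/5
  k=1: −1/(1!*2!*1!*0!*0!*0!) = -1/2
Σ = -1/2  ⇒  CG² = 4/5*(-1/2)² = 1/5
CG = −√(1/5) = -0.447214

−√(1/5) ≈ -0.447214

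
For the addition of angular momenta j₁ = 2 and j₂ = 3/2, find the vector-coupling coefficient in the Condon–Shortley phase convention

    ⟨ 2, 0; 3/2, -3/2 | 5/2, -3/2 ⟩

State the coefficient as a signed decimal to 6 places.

j₁+j₂−J=1  J+j₁−j₂=3  J−j₁+j₂=2  j₁+j₂+J+1=7
(j₁±m₁, j₂±m₂, J±M) = (2,2,0,3,1,4)
P² = 288/35
sum k=0..0:
  [0] +1/4 = 1/4
S = 1/4
C² = P²·S² = 18/35 ; C = +0.717137

+√(18/35) = +0.717137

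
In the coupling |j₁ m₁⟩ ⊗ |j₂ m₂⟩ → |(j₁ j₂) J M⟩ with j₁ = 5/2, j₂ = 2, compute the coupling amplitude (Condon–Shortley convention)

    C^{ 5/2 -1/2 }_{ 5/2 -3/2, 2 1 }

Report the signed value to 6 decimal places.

j₁+j₂−J=2  J+j₁−j₂=3  J−j₁+j₂=2  j₁+j₂+J+1=8
(j₁±m₁, j₂±m₂, J±M) = (1,4,3,1,2,3)
P² = 216/35
sum k=1..2:
  [1] −1/12 = -1/12
  [2] +1/4 = 1/4
S = 1/6
C² = P²·S² = 6/35 ; C = +0.414039

+0.414039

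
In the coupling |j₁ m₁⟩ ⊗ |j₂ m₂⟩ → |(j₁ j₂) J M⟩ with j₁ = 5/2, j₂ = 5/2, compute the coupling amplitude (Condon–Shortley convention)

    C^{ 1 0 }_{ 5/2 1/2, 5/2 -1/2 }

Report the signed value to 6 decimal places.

j₁+j₂−J=4  J+j₁−j₂=1  J−j₁+j₂=1  j₁+j₂+J+1=7
(j₁±m₁, j₂±m₂, J±M) = (3,2,2,3,1,1)
P² = 72/35
sum k=1..2:
  [1] −1/6 = -1/6
  [2] +1/4 = 1/4
S = 1/12
C² = P²·S² = 1/70 ; C = +0.119523

+0.119523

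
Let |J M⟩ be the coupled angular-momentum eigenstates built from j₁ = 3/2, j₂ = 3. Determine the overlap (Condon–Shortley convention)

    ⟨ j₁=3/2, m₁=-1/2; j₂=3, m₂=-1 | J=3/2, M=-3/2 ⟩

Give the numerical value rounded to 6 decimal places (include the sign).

√[4·3!0!3!/7! · 1!2!2!4!0!3!] = √(576/35)
  +(−1)^2/∏(2,1,0,0,0,3)! = 1/12  (running 1/12)
⟨..|..⟩ = √(576/35)·(1/12) = +0.338062

+√(4/35) = +0.338062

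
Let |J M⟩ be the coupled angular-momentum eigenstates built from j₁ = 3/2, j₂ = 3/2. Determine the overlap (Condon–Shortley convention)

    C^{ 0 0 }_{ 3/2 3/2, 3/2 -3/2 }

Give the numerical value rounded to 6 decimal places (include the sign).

+√(1/4) = +0.500000

triangle: 3!×0!×0!/4! = 6/24
(j±m)!: 3!×0!×0!×3!×0!×0! = 36
prefactor² = (2J+1)×Δ×N² = 9
  k=0: +1/(0!×3!×0!×0!×0!×0!) = 1/6
Σ = 1/6  ⇒  CG² = 9×1/6² = 1/4
CG = +√(1/4) = +0.500000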